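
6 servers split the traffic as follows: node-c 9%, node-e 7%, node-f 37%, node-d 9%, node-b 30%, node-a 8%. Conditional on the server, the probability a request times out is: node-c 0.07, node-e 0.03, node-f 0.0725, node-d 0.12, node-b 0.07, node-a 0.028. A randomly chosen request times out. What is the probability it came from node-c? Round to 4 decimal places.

0.0910

Compute prior × likelihood for every hypothesis:
  node-c: 0.09 × 0.07 = 0.0063
  node-e: 0.07 × 0.03 = 0.0021
  node-f: 0.37 × 0.0725 = 0.026825
  node-d: 0.09 × 0.12 = 0.0108
  node-b: 0.3 × 0.07 = 0.021
  node-a: 0.08 × 0.028 = 0.00224
Sum = 0.069265.
P(node-c | evidence) = 0.0063 / 0.069265 ≈ 0.0910.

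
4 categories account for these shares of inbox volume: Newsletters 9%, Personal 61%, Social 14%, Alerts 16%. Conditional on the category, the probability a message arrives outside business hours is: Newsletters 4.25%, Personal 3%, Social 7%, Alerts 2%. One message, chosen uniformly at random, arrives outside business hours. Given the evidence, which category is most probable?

Unnormalized posteriors (prior × likelihood):
  Newsletters: 0.09 × 0.0425 = 0.003825
  Personal: 0.61 × 0.03 = 0.0183
  Social: 0.14 × 0.07 = 0.0098
  Alerts: 0.16 × 0.02 = 0.0032
Total = 0.035125.
Largest term belongs to Personal, so Personal is most probable.

Personal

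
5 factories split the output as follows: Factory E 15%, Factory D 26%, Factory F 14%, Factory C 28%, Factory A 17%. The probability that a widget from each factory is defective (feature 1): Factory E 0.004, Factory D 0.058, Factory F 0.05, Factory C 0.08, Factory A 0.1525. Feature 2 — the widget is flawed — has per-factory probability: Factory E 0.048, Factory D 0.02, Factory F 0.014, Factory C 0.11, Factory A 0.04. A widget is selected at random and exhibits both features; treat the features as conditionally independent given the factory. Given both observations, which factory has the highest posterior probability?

Unnormalized posteriors (prior × likelihood):
  Factory E: 0.15 × 0.004 × 0.048 = 0.0000288
  Factory D: 0.26 × 0.058 × 0.02 = 0.0003016
  Factory F: 0.14 × 0.05 × 0.014 = 0.000098
  Factory C: 0.28 × 0.08 × 0.11 = 0.002464
  Factory A: 0.17 × 0.1525 × 0.04 = 0.001037
Total = 0.0039294.
Largest term belongs to Factory C, so Factory C is most probable.

Factory C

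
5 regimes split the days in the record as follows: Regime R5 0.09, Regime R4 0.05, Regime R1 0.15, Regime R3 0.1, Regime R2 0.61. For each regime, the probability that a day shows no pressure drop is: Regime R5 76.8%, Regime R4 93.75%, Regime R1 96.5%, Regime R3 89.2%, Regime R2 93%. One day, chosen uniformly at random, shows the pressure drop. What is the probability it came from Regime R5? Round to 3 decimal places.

0.252

Taking complements, P(drop | each) = Regime R5 0.232, Regime R4 0.0625, Regime R1 0.035, Regime R3 0.108, Regime R2 0.07.
Compute prior × likelihood for every hypothesis:
  Regime R5: 0.09 × 0.232 = 0.02088
  Regime R4: 0.05 × 0.0625 = 0.003125
  Regime R1: 0.15 × 0.035 = 0.00525
  Regime R3: 0.1 × 0.108 = 0.0108
  Regime R2: 0.61 × 0.07 = 0.0427
Total = 0.082755.
P(Regime R5 | evidence) = 0.02088 / 0.082755 ≈ 0.252.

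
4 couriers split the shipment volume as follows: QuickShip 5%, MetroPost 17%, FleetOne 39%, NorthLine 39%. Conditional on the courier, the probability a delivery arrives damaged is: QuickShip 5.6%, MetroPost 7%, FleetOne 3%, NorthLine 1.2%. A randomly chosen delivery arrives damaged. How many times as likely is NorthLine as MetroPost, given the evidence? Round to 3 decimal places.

0.393

Compute prior × likelihood for every hypothesis:
  QuickShip: 0.05 × 0.056 = 0.0028
  MetroPost: 0.17 × 0.07 = 0.0119
  FleetOne: 0.39 × 0.03 = 0.0117
  NorthLine: 0.39 × 0.012 = 0.00468
Sum = 0.03108.
The ratio is 0.00468 / 0.0119 (the normalizer cancels) = 0.393.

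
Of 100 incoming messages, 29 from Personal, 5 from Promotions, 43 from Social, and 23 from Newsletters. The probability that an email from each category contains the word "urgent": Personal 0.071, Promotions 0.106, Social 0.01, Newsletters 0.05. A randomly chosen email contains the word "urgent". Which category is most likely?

Prior × likelihood for each hypothesis:
  Personal: 0.29 × 0.071 = 0.02059
  Promotions: 0.05 × 0.106 = 0.0053
  Social: 0.43 × 0.01 = 0.0043
  Newsletters: 0.23 × 0.05 = 0.0115
Normalizing constant = 0.04169.
Largest term belongs to Personal, so Personal is most probable.

Personal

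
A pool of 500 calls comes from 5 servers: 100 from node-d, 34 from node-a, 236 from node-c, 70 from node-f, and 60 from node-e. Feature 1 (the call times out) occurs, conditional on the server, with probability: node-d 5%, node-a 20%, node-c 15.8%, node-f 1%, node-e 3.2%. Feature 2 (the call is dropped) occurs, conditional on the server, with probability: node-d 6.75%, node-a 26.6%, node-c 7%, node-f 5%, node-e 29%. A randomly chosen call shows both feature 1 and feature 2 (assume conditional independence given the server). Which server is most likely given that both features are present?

By Bayes' rule, posterior ∝ prior × likelihood:
  node-d: 0.2 × 0.05 × 0.0675 = 0.000675
  node-a: 0.068 × 0.2 × 0.266 = 0.0036176
  node-c: 0.472 × 0.158 × 0.07 = 0.00522032
  node-f: 0.14 × 0.01 × 0.05 = 0.00007
  node-e: 0.12 × 0.032 × 0.29 = 0.0011136
Total = 0.01069652.
Largest term belongs to node-c, so node-c is most probable.

node-c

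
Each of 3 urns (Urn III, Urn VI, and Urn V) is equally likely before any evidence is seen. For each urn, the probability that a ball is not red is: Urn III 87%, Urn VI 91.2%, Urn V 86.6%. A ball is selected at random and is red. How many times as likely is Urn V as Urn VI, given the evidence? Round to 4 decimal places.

Taking complements, P(red | each) = Urn III 0.13, Urn VI 0.088, Urn V 0.134.
With a uniform prior (1/3 each), posterior ∝ likelihood:
  Urn III: 0.13
  Urn VI: 0.088
  Urn V: 0.134
Total = 0.352.
The ratio is 0.134 / 0.088 (the normalizer cancels) = 1.5227.

1.5227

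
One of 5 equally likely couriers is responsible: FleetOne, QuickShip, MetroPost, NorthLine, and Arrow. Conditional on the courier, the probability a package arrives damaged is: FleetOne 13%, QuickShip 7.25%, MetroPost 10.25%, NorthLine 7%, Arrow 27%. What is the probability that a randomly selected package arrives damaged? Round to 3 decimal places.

0.129

Since the prior is uniform, the posterior is proportional to the likelihood:
  FleetOne: 0.13
  QuickShip: 0.0725
  MetroPost: 0.1025
  NorthLine: 0.07
  Arrow: 0.27
P(damaged) = (1/5) × (0.13 + 0.0725 + 0.1025 + 0.07 + 0.27) = 0.645/5 ≈ 0.129.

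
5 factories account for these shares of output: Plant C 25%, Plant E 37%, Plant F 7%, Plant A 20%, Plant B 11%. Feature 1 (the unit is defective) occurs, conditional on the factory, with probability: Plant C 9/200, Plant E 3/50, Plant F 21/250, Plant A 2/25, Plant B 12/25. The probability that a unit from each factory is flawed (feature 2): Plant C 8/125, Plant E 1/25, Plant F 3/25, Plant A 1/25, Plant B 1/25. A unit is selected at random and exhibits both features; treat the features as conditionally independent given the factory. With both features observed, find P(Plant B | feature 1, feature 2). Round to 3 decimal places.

Compute prior × likelihood for every hypothesis:
  Plant C: 0.25 × 0.045 × 0.064 = 0.00072
  Plant E: 0.37 × 0.06 × 0.04 = 0.000888
  Plant F: 0.07 × 0.084 × 0.12 = 0.0007056
  Plant A: 0.2 × 0.08 × 0.04 = 0.00064
  Plant B: 0.11 × 0.48 × 0.04 = 0.002112
Normalizing constant = 0.0050656.
P(Plant B | evidence) = 0.002112 / 0.0050656 ≈ 0.417.

0.417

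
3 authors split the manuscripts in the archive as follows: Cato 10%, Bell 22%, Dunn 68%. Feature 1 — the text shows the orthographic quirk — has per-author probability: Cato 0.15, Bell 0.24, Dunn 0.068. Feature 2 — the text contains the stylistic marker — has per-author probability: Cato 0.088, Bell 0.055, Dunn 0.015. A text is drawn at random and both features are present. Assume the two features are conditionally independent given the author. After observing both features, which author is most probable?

Prior × likelihood for each hypothesis:
  Cato: 0.1 × 0.15 × 0.088 = 0.00132
  Bell: 0.22 × 0.24 × 0.055 = 0.002904
  Dunn: 0.68 × 0.068 × 0.015 = 0.0006936
Normalizing constant = 0.0049176.
Largest term belongs to Bell, so Bell is most probable.

Bell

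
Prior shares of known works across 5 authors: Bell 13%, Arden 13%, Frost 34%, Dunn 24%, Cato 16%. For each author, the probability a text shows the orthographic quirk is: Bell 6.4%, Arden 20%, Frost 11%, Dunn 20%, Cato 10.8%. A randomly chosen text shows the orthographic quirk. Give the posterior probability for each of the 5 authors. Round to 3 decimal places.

Bell 0.061, Arden 0.190, Frost 0.273, Dunn 0.350, Cato 0.126

By Bayes' rule, posterior ∝ prior × likelihood:
  Bell: 0.13 × 0.064 = 0.00832
  Arden: 0.13 × 0.2 = 0.026
  Frost: 0.34 × 0.11 = 0.0374
  Dunn: 0.24 × 0.2 = 0.048
  Cato: 0.16 × 0.108 = 0.01728
Sum = 0.137.
P(Bell | quirk) = 0.00832/0.137 ≈ 0.061
P(Arden | quirk) = 0.026/0.137 ≈ 0.190
P(Frost | quirk) = 0.0374/0.137 ≈ 0.273
P(Dunn | quirk) = 0.048/0.137 ≈ 0.350
P(Cato | quirk) = 0.01728/0.137 ≈ 0.126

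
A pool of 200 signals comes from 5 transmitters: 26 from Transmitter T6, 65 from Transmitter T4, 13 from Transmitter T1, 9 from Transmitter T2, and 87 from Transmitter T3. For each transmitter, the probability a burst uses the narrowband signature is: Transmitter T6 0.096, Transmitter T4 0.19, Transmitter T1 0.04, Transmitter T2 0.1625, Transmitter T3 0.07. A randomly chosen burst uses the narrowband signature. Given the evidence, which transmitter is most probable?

Prior × likelihood for each hypothesis:
  Transmitter T6: 0.13 × 0.096 = 0.01248
  Transmitter T4: 0.325 × 0.19 = 0.06175
  Transmitter T1: 0.065 × 0.04 = 0.0026
  Transmitter T2: 0.045 × 0.1625 = 0.0073125
  Transmitter T3: 0.435 × 0.07 = 0.03045
Normalizing constant = 0.1145925.
Largest term belongs to Transmitter T4, so Transmitter T4 is most probable.

Transmitter T4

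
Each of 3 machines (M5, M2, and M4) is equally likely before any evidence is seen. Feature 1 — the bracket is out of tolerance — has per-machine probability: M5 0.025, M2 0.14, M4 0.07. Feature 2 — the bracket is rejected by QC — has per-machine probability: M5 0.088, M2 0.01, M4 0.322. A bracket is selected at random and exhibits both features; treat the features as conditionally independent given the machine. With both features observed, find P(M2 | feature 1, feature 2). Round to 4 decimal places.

0.0536

Since the prior is uniform, the posterior is proportional to the likelihood:
  M5: 0.025 × 0.088 = 0.0022
  M2: 0.14 × 0.01 = 0.0014
  M4: 0.07 × 0.322 = 0.02254
Normalizing constant = 0.02614.
P(M2 | evidence) = 0.0014 / 0.02614 ≈ 0.0536.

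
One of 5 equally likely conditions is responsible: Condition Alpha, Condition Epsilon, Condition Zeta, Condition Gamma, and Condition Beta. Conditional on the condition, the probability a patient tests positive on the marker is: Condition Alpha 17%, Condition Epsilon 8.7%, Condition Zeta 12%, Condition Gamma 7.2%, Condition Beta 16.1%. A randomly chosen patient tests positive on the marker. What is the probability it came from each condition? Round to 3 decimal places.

Condition Alpha 0.279, Condition Epsilon 0.143, Condition Zeta 0.197, Condition Gamma 0.118, Condition Beta 0.264

Since the prior is uniform, the posterior is proportional to the likelihood:
  Condition Alpha: 0.17
  Condition Epsilon: 0.087
  Condition Zeta: 0.12
  Condition Gamma: 0.072
  Condition Beta: 0.161
Sum = 0.61.
P(Condition Alpha | marker-positive) = 0.17/0.61 ≈ 0.279
P(Condition Epsilon | marker-positive) = 0.087/0.61 ≈ 0.143
P(Condition Zeta | marker-positive) = 0.12/0.61 ≈ 0.197
P(Condition Gamma | marker-positive) = 0.072/0.61 ≈ 0.118
P(Condition Beta | marker-positive) = 0.161/0.61 ≈ 0.264
(Check: 0.279+0.143+0.197+0.118+0.264 = 1.001.)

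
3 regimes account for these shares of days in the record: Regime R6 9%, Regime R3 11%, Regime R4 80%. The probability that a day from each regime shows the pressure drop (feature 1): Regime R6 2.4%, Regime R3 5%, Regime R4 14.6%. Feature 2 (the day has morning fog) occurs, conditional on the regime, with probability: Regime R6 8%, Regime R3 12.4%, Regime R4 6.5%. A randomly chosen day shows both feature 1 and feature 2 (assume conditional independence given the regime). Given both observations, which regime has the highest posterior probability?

Regime R4

Prior × likelihood for each hypothesis:
  Regime R6: 0.09 × 0.024 × 0.08 = 0.0001728
  Regime R3: 0.11 × 0.05 × 0.124 = 0.000682
  Regime R4: 0.8 × 0.146 × 0.065 = 0.007592
Normalizing constant = 0.0084468.
Largest term belongs to Regime R4, so Regime R4 is most probable.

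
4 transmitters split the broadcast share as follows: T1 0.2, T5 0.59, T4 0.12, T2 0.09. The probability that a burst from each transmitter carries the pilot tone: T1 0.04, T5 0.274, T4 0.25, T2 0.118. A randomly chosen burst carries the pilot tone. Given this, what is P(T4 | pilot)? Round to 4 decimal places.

0.1427

Prior × likelihood for each hypothesis:
  T1: 0.2 × 0.04 = 0.008
  T5: 0.59 × 0.274 = 0.16166
  T4: 0.12 × 0.25 = 0.03
  T2: 0.09 × 0.118 = 0.01062
Sum = 0.21028.
P(T4 | evidence) = 0.03 / 0.21028 ≈ 0.1427.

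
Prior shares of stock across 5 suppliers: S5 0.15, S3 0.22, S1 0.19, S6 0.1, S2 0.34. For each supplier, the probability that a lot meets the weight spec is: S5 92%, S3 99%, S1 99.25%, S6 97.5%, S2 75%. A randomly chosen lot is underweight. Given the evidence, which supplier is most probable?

S2

Taking complements, P(underweight | each) = S5 0.08, S3 0.01, S1 0.0075, S6 0.025, S2 0.25.
Compute prior × likelihood for every hypothesis:
  S5: 0.15 × 0.08 = 0.012
  S3: 0.22 × 0.01 = 0.0022
  S1: 0.19 × 0.0075 = 0.001425
  S6: 0.1 × 0.025 = 0.0025
  S2: 0.34 × 0.25 = 0.085
Total = 0.103125.
Largest term belongs to S2, so S2 is most probable.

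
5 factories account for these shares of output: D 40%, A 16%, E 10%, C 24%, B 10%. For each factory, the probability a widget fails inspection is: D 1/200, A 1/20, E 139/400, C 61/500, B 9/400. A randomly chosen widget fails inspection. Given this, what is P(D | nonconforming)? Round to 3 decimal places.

0.026

By Bayes' rule, posterior ∝ prior × likelihood:
  D: 0.4 × 0.005 = 0.002
  A: 0.16 × 0.05 = 0.008
  E: 0.1 × 0.3475 = 0.03475
  C: 0.24 × 0.122 = 0.02928
  B: 0.1 × 0.0225 = 0.00225
Normalizing constant = 0.07628.
P(D | evidence) = 0.002 / 0.07628 ≈ 0.026.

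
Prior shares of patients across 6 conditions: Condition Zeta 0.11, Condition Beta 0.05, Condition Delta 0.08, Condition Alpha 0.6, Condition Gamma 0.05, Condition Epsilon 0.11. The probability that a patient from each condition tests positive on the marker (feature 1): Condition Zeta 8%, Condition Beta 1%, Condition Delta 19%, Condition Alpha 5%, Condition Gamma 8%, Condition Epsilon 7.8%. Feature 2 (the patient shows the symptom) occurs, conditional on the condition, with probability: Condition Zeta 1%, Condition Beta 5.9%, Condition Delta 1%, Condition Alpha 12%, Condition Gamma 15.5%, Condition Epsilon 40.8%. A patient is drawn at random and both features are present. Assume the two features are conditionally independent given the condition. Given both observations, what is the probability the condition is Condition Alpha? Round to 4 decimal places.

0.4506

Unnormalized posteriors (prior × likelihood):
  Condition Zeta: 0.11 × 0.08 × 0.01 = 0.000088
  Condition Beta: 0.05 × 0.01 × 0.059 = 0.0000295
  Condition Delta: 0.08 × 0.19 × 0.01 = 0.000152
  Condition Alpha: 0.6 × 0.05 × 0.12 = 0.0036
  Condition Gamma: 0.05 × 0.08 × 0.155 = 0.00062
  Condition Epsilon: 0.11 × 0.078 × 0.408 = 0.00350064
Normalizing constant = 0.00799014.
P(Condition Alpha | evidence) = 0.0036 / 0.00799014 ≈ 0.4506.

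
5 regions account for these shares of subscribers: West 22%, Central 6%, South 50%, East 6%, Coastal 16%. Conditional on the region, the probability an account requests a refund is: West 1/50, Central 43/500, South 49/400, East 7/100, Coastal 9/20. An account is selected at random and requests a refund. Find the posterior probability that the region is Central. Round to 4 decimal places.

0.0351

Prior × likelihood for each hypothesis:
  West: 0.22 × 0.02 = 0.0044
  Central: 0.06 × 0.086 = 0.00516
  South: 0.5 × 0.1225 = 0.06125
  East: 0.06 × 0.07 = 0.0042
  Coastal: 0.16 × 0.45 = 0.072
Normalizing constant = 0.14701.
P(Central | evidence) = 0.00516 / 0.14701 ≈ 0.0351.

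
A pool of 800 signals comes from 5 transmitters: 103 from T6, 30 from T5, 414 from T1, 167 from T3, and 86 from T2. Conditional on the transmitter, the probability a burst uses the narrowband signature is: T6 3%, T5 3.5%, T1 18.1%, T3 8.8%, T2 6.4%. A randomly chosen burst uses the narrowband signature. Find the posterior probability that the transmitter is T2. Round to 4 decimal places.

By Bayes' rule, posterior ∝ prior × likelihood:
  T6: 0.12875 × 0.03 = 0.0038625
  T5: 0.0375 × 0.035 = 0.0013125
  T1: 0.5175 × 0.181 = 0.0936675
  T3: 0.20875 × 0.088 = 0.01837
  T2: 0.1075 × 0.064 = 0.00688
Normalizing constant = 0.1240925.
P(T2 | evidence) = 0.00688 / 0.1240925 ≈ 0.0554.

0.0554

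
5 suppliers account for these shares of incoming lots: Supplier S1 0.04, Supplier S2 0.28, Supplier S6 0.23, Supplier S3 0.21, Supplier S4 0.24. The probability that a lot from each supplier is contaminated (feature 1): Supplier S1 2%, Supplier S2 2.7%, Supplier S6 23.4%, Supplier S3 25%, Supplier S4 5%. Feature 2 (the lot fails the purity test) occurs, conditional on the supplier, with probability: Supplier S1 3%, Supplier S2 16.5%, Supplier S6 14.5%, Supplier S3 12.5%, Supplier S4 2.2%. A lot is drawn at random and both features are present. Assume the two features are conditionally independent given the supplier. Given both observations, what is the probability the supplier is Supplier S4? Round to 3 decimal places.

By Bayes' rule, posterior ∝ prior × likelihood:
  Supplier S1: 0.04 × 0.02 × 0.03 = 0.000024
  Supplier S2: 0.28 × 0.027 × 0.165 = 0.0012474
  Supplier S6: 0.23 × 0.234 × 0.145 = 0.0078039
  Supplier S3: 0.21 × 0.25 × 0.125 = 0.0065625
  Supplier S4: 0.24 × 0.05 × 0.022 = 0.000264
Sum = 0.0159018.
P(Supplier S4 | evidence) = 0.000264 / 0.0159018 ≈ 0.017.

0.017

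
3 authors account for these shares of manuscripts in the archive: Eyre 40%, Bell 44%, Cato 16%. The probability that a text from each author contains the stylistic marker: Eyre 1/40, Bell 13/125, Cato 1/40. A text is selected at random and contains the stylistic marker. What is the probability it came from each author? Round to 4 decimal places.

By Bayes' rule, posterior ∝ prior × likelihood:
  Eyre: 0.4 × 0.025 = 0.01
  Bell: 0.44 × 0.104 = 0.04576
  Cato: 0.16 × 0.025 = 0.004
Normalizing constant = 0.05976.
P(Eyre | marker) = 0.01/0.05976 ≈ 0.1673
P(Bell | marker) = 0.04576/0.05976 ≈ 0.7657
P(Cato | marker) = 0.004/0.05976 ≈ 0.0669
(Check: 0.1673+0.7657+0.0669 = 0.9999.)

Eyre 0.1673, Bell 0.7657, Cato 0.0669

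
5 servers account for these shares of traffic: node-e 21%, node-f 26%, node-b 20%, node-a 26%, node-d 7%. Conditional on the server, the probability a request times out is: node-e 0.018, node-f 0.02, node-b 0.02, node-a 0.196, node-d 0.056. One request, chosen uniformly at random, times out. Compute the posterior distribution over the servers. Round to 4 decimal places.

Prior × likelihood for each hypothesis:
  node-e: 0.21 × 0.018 = 0.00378
  node-f: 0.26 × 0.02 = 0.0052
  node-b: 0.2 × 0.02 = 0.004
  node-a: 0.26 × 0.196 = 0.05096
  node-d: 0.07 × 0.056 = 0.00392
Sum = 0.06786.
P(node-e | timeout) = 0.00378/0.06786 ≈ 0.0557
P(node-f | timeout) = 0.0052/0.06786 ≈ 0.0766
P(node-b | timeout) = 0.004/0.06786 ≈ 0.0589
P(node-a | timeout) = 0.05096/0.06786 ≈ 0.7510
P(node-d | timeout) = 0.00392/0.06786 ≈ 0.0578
(Check: 0.0557+0.0766+0.0589+0.7510+0.0578 = 1.0000.)

node-e 0.0557, node-f 0.0766, node-b 0.0589, node-a 0.7510, node-d 0.0578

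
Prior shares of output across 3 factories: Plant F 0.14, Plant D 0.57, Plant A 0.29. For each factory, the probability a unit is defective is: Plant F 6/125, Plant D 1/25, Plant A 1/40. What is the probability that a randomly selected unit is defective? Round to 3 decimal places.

0.037

Compute prior × likelihood for every hypothesis:
  Plant F: 0.14 × 0.048 = 0.00672
  Plant D: 0.57 × 0.04 = 0.0228
  Plant A: 0.29 × 0.025 = 0.00725
P(defective) = 0.00672 + 0.0228 + 0.00725 = 0.03677 → 0.037.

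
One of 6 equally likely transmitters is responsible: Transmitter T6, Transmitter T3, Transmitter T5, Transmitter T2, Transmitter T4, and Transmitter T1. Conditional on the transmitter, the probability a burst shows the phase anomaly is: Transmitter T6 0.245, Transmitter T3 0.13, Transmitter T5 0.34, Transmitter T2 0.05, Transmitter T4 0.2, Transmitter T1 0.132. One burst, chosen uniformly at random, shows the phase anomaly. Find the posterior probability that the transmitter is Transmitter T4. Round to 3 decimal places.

0.182

With a uniform prior (1/6 each), posterior ∝ likelihood:
  Transmitter T6: 0.245
  Transmitter T3: 0.13
  Transmitter T5: 0.34
  Transmitter T2: 0.05
  Transmitter T4: 0.2
  Transmitter T1: 0.132
Total = 1.097.
P(Transmitter T4 | evidence) = 0.2 / 1.097 ≈ 0.182.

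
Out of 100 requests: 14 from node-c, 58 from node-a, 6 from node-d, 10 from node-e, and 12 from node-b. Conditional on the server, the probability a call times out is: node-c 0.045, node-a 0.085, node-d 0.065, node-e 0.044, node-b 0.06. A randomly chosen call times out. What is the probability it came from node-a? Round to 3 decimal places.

0.693

By Bayes' rule, posterior ∝ prior × likelihood:
  node-c: 0.14 × 0.045 = 0.0063
  node-a: 0.58 × 0.085 = 0.0493
  node-d: 0.06 × 0.065 = 0.0039
  node-e: 0.1 × 0.044 = 0.0044
  node-b: 0.12 × 0.06 = 0.0072
Normalizing constant = 0.0711.
P(node-a | evidence) = 0.0493 / 0.0711 ≈ 0.693.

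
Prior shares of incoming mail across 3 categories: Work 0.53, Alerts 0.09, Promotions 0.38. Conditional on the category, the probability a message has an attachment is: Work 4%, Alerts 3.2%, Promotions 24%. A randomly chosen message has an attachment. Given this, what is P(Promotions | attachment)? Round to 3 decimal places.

0.791

Prior × likelihood for each hypothesis:
  Work: 0.53 × 0.04 = 0.0212
  Alerts: 0.09 × 0.032 = 0.00288
  Promotions: 0.38 × 0.24 = 0.0912
Normalizing constant = 0.11528.
P(Promotions | evidence) = 0.0912 / 0.11528 ≈ 0.791.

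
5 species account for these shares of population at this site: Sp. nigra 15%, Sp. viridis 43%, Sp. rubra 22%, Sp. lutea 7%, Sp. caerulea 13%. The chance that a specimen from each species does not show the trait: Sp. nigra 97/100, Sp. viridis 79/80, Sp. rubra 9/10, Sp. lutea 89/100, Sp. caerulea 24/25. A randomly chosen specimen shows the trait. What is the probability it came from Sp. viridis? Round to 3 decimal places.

0.120

Taking complements, P(trait | each) = Sp. nigra 0.03, Sp. viridis 0.0125, Sp. rubra 0.1, Sp. lutea 0.11, Sp. caerulea 0.04.
By Bayes' rule, posterior ∝ prior × likelihood:
  Sp. nigra: 0.15 × 0.03 = 0.0045
  Sp. viridis: 0.43 × 0.0125 = 0.005375
  Sp. rubra: 0.22 × 0.1 = 0.022
  Sp. lutea: 0.07 × 0.11 = 0.0077
  Sp. caerulea: 0.13 × 0.04 = 0.0052
Sum = 0.044775.
P(Sp. viridis | evidence) = 0.005375 / 0.044775 ≈ 0.120.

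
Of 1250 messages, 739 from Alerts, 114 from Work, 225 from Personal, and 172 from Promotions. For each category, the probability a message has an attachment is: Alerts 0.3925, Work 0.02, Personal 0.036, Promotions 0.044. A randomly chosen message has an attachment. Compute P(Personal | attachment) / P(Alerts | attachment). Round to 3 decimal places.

Prior × likelihood for each hypothesis:
  Alerts: 0.5912 × 0.3925 = 0.232046
  Work: 0.0912 × 0.02 = 0.001824
  Personal: 0.18 × 0.036 = 0.00648
  Promotions: 0.1376 × 0.044 = 0.0060544
Sum = 0.2464044.
The ratio is 0.00648 / 0.232046 (the normalizer cancels) = 0.028.

0.028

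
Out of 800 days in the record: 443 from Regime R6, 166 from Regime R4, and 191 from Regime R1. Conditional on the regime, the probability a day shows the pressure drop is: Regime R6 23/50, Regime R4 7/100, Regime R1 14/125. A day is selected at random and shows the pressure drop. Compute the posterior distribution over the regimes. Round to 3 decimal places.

Regime R6 0.861, Regime R4 0.049, Regime R1 0.090

Compute prior × likelihood for every hypothesis:
  Regime R6: 0.55375 × 0.46 = 0.254725
  Regime R4: 0.2075 × 0.07 = 0.014525
  Regime R1: 0.23875 × 0.112 = 0.02674
Total = 0.29599.
P(Regime R6 | drop) = 0.254725/0.29599 ≈ 0.861
P(Regime R4 | drop) = 0.014525/0.29599 ≈ 0.049
P(Regime R1 | drop) = 0.02674/0.29599 ≈ 0.090
(Check: 0.861+0.049+0.090 = 1.000.)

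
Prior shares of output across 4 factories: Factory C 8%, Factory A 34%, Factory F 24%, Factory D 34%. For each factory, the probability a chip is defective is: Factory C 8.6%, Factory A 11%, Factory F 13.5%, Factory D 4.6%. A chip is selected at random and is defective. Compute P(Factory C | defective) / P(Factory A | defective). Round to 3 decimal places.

Unnormalized posteriors (prior × likelihood):
  Factory C: 0.08 × 0.086 = 0.00688
  Factory A: 0.34 × 0.11 = 0.0374
  Factory F: 0.24 × 0.135 = 0.0324
  Factory D: 0.34 × 0.046 = 0.01564
Sum = 0.09232.
The ratio is 0.00688 / 0.0374 (the normalizer cancels) = 0.184.

0.184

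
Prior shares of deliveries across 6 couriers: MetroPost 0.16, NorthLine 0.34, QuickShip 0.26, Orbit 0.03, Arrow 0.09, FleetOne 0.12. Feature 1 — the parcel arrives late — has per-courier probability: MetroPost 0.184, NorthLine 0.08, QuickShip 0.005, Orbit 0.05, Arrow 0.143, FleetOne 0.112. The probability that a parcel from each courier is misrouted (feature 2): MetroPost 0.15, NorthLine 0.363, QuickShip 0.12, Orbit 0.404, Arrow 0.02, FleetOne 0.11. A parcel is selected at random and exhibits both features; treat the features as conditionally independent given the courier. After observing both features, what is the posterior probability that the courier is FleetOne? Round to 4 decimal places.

0.0881

Compute prior × likelihood for every hypothesis:
  MetroPost: 0.16 × 0.184 × 0.15 = 0.004416
  NorthLine: 0.34 × 0.08 × 0.363 = 0.0098736
  QuickShip: 0.26 × 0.005 × 0.12 = 0.000156
  Orbit: 0.03 × 0.05 × 0.404 = 0.000606
  Arrow: 0.09 × 0.143 × 0.02 = 0.0002574
  FleetOne: 0.12 × 0.112 × 0.11 = 0.0014784
Normalizing constant = 0.0167874.
P(FleetOne | evidence) = 0.0014784 / 0.0167874 ≈ 0.0881.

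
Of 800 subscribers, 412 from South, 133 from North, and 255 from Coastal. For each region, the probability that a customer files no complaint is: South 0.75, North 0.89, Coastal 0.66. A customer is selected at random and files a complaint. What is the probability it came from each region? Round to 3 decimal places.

Taking complements, P(complaint | each) = South 0.25, North 0.11, Coastal 0.34.
Compute prior × likelihood for every hypothesis:
  South: 0.515 × 0.25 = 0.12875
  North: 0.16625 × 0.11 = 0.0182875
  Coastal: 0.31875 × 0.34 = 0.108375
Normalizing constant = 0.2554125.
P(South | complaint) = 0.12875/0.2554125 ≈ 0.504
P(North | complaint) = 0.0182875/0.2554125 ≈ 0.072
P(Coastal | complaint) = 0.108375/0.2554125 ≈ 0.424
(Check: 0.504+0.072+0.424 = 1.000.)

South 0.504, North 0.072, Coastal 0.424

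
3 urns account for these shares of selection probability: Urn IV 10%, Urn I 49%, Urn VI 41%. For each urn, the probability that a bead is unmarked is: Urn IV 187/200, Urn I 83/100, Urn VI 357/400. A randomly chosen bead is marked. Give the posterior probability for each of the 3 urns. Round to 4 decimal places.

Urn IV 0.0486, Urn I 0.6222, Urn VI 0.3292

Taking complements, P(marked | each) = Urn IV 0.065, Urn I 0.17, Urn VI 0.1075.
Compute prior × likelihood for every hypothesis:
  Urn IV: 0.1 × 0.065 = 0.0065
  Urn I: 0.49 × 0.17 = 0.0833
  Urn VI: 0.41 × 0.1075 = 0.044075
Sum = 0.133875.
P(Urn IV | marked) = 0.0065/0.133875 ≈ 0.0486
P(Urn I | marked) = 0.0833/0.133875 ≈ 0.6222
P(Urn VI | marked) = 0.044075/0.133875 ≈ 0.3292
(Check: 0.0486+0.6222+0.3292 = 1.0000.)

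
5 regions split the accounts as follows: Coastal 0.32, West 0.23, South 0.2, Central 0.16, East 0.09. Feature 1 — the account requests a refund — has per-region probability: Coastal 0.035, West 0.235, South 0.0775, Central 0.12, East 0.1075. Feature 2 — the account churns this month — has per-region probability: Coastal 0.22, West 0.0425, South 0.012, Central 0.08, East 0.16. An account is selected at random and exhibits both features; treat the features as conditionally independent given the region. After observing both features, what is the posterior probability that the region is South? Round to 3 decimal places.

Unnormalized posteriors (prior × likelihood):
  Coastal: 0.32 × 0.035 × 0.22 = 0.002464
  West: 0.23 × 0.235 × 0.0425 = 0.002297125
  South: 0.2 × 0.0775 × 0.012 = 0.000186
  Central: 0.16 × 0.12 × 0.08 = 0.001536
  East: 0.09 × 0.1075 × 0.16 = 0.001548
Sum = 0.008031125.
P(South | evidence) = 0.000186 / 0.008031125 ≈ 0.023.

0.023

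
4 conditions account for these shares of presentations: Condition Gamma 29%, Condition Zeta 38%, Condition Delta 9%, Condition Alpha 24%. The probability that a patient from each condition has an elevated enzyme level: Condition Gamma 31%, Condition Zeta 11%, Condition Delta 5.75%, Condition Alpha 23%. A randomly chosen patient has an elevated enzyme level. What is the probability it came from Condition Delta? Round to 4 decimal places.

0.0269

By Bayes' rule, posterior ∝ prior × likelihood:
  Condition Gamma: 0.29 × 0.31 = 0.0899
  Condition Zeta: 0.38 × 0.11 = 0.0418
  Condition Delta: 0.09 × 0.0575 = 0.005175
  Condition Alpha: 0.24 × 0.23 = 0.0552
Sum = 0.192075.
P(Condition Delta | evidence) = 0.005175 / 0.192075 ≈ 0.0269.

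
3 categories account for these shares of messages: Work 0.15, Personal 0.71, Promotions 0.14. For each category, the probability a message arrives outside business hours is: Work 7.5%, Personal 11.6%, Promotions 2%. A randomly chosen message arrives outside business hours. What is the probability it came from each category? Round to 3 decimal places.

By Bayes' rule, posterior ∝ prior × likelihood:
  Work: 0.15 × 0.075 = 0.01125
  Personal: 0.71 × 0.116 = 0.08236
  Promotions: 0.14 × 0.02 = 0.0028
Total = 0.09641.
P(Work | off-hours) = 0.01125/0.09641 ≈ 0.117
P(Personal | off-hours) = 0.08236/0.09641 ≈ 0.854
P(Promotions | off-hours) = 0.0028/0.09641 ≈ 0.029

Work 0.117, Personal 0.854, Promotions 0.029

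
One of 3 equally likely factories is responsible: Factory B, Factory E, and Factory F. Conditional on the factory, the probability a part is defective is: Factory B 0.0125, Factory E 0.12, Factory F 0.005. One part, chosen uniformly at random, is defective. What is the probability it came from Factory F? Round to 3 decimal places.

0.036

With a uniform prior (1/3 each), posterior ∝ likelihood:
  Factory B: 0.0125
  Factory E: 0.12
  Factory F: 0.005
Total = 0.1375.
P(Factory F | evidence) = 0.005 / 0.1375 ≈ 0.036.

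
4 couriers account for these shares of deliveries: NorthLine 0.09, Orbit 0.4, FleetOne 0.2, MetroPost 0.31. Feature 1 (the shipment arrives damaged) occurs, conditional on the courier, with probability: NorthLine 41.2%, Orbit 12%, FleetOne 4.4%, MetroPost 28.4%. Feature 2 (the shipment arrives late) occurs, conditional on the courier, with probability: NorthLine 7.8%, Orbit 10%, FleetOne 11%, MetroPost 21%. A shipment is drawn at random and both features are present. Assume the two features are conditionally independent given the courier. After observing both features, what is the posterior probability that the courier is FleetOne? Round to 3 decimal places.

0.036

Unnormalized posteriors (prior × likelihood):
  NorthLine: 0.09 × 0.412 × 0.078 = 0.00289224
  Orbit: 0.4 × 0.12 × 0.1 = 0.0048
  FleetOne: 0.2 × 0.044 × 0.11 = 0.000968
  MetroPost: 0.31 × 0.284 × 0.21 = 0.0184884
Total = 0.02714864.
P(FleetOne | evidence) = 0.000968 / 0.02714864 ≈ 0.036.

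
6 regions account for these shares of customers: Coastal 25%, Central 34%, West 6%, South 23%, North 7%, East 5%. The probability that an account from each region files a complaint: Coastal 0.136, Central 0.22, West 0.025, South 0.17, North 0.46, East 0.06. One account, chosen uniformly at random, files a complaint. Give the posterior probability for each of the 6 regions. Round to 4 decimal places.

Coastal 0.1842, Central 0.4052, West 0.0081, South 0.2118, North 0.1744, East 0.0163

Unnormalized posteriors (prior × likelihood):
  Coastal: 0.25 × 0.136 = 0.034
  Central: 0.34 × 0.22 = 0.0748
  West: 0.06 × 0.025 = 0.0015
  South: 0.23 × 0.17 = 0.0391
  North: 0.07 × 0.46 = 0.0322
  East: 0.05 × 0.06 = 0.003
Normalizing constant = 0.1846.
P(Coastal | complaint) = 0.034/0.1846 ≈ 0.1842
P(Central | complaint) = 0.0748/0.1846 ≈ 0.4052
P(West | complaint) = 0.0015/0.1846 ≈ 0.0081
P(South | complaint) = 0.0391/0.1846 ≈ 0.2118
P(North | complaint) = 0.0322/0.1846 ≈ 0.1744
P(East | complaint) = 0.003/0.1846 ≈ 0.0163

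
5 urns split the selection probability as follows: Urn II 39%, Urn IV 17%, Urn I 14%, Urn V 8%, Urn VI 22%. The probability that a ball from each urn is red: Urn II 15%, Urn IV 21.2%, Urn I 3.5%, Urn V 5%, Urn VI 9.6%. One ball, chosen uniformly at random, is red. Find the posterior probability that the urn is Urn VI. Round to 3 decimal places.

Unnormalized posteriors (prior × likelihood):
  Urn II: 0.39 × 0.15 = 0.0585
  Urn IV: 0.17 × 0.212 = 0.03604
  Urn I: 0.14 × 0.035 = 0.0049
  Urn V: 0.08 × 0.05 = 0.004
  Urn VI: 0.22 × 0.096 = 0.02112
Total = 0.12456.
P(Urn VI | evidence) = 0.02112 / 0.12456 ≈ 0.170.

0.170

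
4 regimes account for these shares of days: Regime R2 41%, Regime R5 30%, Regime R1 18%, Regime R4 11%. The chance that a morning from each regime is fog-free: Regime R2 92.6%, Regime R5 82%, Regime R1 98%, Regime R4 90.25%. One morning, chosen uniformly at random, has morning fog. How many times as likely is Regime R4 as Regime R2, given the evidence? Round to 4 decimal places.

Taking complements, P(fog | each) = Regime R2 0.074, Regime R5 0.18, Regime R1 0.02, Regime R4 0.0975.
By Bayes' rule, posterior ∝ prior × likelihood:
  Regime R2: 0.41 × 0.074 = 0.03034
  Regime R5: 0.3 × 0.18 = 0.054
  Regime R1: 0.18 × 0.02 = 0.0036
  Regime R4: 0.11 × 0.0975 = 0.010725
Total = 0.098665.
The ratio is 0.010725 / 0.03034 (the normalizer cancels) = 0.3535.

0.3535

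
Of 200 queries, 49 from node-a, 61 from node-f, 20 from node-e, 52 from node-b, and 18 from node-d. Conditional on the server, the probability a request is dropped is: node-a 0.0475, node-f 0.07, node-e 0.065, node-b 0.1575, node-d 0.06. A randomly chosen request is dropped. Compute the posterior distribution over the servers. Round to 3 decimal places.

Compute prior × likelihood for every hypothesis:
  node-a: 0.245 × 0.0475 = 0.0116375
  node-f: 0.305 × 0.07 = 0.02135
  node-e: 0.1 × 0.065 = 0.0065
  node-b: 0.26 × 0.1575 = 0.04095
  node-d: 0.09 × 0.06 = 0.0054
Normalizing constant = 0.0858375.
P(node-a | dropped) = 0.0116375/0.0858375 ≈ 0.136
P(node-f | dropped) = 0.02135/0.0858375 ≈ 0.249
P(node-e | dropped) = 0.0065/0.0858375 ≈ 0.076
P(node-b | dropped) = 0.04095/0.0858375 ≈ 0.477
P(node-d | dropped) = 0.0054/0.0858375 ≈ 0.063

node-a 0.136, node-f 0.249, node-e 0.076, node-b 0.477, node-d 0.063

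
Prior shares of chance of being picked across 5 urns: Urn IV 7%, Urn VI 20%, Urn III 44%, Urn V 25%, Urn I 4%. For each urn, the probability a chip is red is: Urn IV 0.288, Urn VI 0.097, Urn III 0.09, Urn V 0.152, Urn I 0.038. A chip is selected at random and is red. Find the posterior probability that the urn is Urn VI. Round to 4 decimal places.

Unnormalized posteriors (prior × likelihood):
  Urn IV: 0.07 × 0.288 = 0.02016
  Urn VI: 0.2 × 0.097 = 0.0194
  Urn III: 0.44 × 0.09 = 0.0396
  Urn V: 0.25 × 0.152 = 0.038
  Urn I: 0.04 × 0.038 = 0.00152
Sum = 0.11868.
P(Urn VI | evidence) = 0.0194 / 0.11868 ≈ 0.1635.

0.1635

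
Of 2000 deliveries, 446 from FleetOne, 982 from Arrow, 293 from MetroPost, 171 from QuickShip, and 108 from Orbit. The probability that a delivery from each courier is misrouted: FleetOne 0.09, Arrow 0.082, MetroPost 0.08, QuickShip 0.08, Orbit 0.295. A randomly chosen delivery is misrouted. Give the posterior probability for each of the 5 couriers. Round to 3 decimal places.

By Bayes' rule, posterior ∝ prior × likelihood:
  FleetOne: 0.223 × 0.09 = 0.02007
  Arrow: 0.491 × 0.082 = 0.040262
  MetroPost: 0.1465 × 0.08 = 0.01172
  QuickShip: 0.0855 × 0.08 = 0.00684
  Orbit: 0.054 × 0.295 = 0.01593
Total = 0.094822.
P(FleetOne | misrouted) = 0.02007/0.094822 ≈ 0.212
P(Arrow | misrouted) = 0.040262/0.094822 ≈ 0.425
P(MetroPost | misrouted) = 0.01172/0.094822 ≈ 0.124
P(QuickShip | misrouted) = 0.00684/0.094822 ≈ 0.072
P(Orbit | misrouted) = 0.01593/0.094822 ≈ 0.168
(Check: 0.212+0.425+0.124+0.072+0.168 = 1.001.)

FleetOne 0.212, Arrow 0.425, MetroPost 0.124, QuickShip 0.072, Orbit 0.168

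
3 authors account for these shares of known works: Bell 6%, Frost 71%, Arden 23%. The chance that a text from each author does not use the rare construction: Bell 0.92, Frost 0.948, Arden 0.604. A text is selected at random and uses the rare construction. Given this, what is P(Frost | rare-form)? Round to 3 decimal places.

Taking complements, P(rare-form | each) = Bell 0.08, Frost 0.052, Arden 0.396.
Prior × likelihood for each hypothesis:
  Bell: 0.06 × 0.08 = 0.0048
  Frost: 0.71 × 0.052 = 0.03692
  Arden: 0.23 × 0.396 = 0.09108
Normalizing constant = 0.1328.
P(Frost | evidence) = 0.03692 / 0.1328 ≈ 0.278.

0.278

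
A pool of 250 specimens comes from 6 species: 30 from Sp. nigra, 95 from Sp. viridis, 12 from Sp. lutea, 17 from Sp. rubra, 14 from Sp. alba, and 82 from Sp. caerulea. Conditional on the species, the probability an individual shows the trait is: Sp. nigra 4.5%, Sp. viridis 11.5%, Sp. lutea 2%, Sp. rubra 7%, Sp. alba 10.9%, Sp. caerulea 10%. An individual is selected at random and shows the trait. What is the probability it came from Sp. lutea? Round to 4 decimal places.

0.0102

Unnormalized posteriors (prior × likelihood):
  Sp. nigra: 0.12 × 0.045 = 0.0054
  Sp. viridis: 0.38 × 0.115 = 0.0437
  Sp. lutea: 0.048 × 0.02 = 0.00096
  Sp. rubra: 0.068 × 0.07 = 0.00476
  Sp. alba: 0.056 × 0.109 = 0.006104
  Sp. caerulea: 0.328 × 0.1 = 0.0328
Total = 0.093724.
P(Sp. lutea | evidence) = 0.00096 / 0.093724 ≈ 0.0102.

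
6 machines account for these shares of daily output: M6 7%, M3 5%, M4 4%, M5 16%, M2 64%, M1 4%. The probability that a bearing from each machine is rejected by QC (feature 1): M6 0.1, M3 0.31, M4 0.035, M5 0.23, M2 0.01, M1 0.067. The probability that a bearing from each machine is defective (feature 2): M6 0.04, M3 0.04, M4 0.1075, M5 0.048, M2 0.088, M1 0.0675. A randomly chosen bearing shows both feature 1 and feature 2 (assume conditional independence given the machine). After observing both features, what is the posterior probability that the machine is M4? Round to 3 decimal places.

0.042

Unnormalized posteriors (prior × likelihood):
  M6: 0.07 × 0.1 × 0.04 = 0.00028
  M3: 0.05 × 0.31 × 0.04 = 0.00062
  M4: 0.04 × 0.035 × 0.1075 = 0.0001505
  M5: 0.16 × 0.23 × 0.048 = 0.0017664
  M2: 0.64 × 0.01 × 0.088 = 0.0005632
  M1: 0.04 × 0.067 × 0.0675 = 0.0001809
Total = 0.003561.
P(M4 | evidence) = 0.0001505 / 0.003561 ≈ 0.042.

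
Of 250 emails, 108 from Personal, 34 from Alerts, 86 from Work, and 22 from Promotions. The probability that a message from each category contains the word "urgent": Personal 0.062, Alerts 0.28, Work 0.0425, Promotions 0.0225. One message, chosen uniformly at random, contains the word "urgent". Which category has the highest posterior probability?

Alerts

By Bayes' rule, posterior ∝ prior × likelihood:
  Personal: 0.432 × 0.062 = 0.026784
  Alerts: 0.136 × 0.28 = 0.03808
  Work: 0.344 × 0.0425 = 0.01462
  Promotions: 0.088 × 0.0225 = 0.00198
Total = 0.081464.
Largest term belongs to Alerts, so Alerts is most probable.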